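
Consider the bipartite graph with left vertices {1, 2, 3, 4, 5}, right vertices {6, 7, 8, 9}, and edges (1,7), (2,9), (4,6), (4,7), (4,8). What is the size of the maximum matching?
3 (matching: (1,7), (2,9), (4,8); upper bound min(|L|,|R|) = min(5,4) = 4)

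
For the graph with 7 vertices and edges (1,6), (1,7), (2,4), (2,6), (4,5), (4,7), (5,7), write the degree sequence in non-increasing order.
[3, 3, 2, 2, 2, 2, 0] (degrees: deg(1)=2, deg(2)=2, deg(3)=0, deg(4)=3, deg(5)=2, deg(6)=2, deg(7)=3)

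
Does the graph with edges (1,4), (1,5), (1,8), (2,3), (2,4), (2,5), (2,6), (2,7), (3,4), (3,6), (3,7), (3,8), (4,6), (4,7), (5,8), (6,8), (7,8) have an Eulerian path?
No (6 vertices have odd degree: {1, 2, 3, 4, 5, 8}; Eulerian path requires 0 or 2)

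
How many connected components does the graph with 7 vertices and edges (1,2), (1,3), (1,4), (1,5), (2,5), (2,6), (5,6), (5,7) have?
1 (components: {1, 2, 3, 4, 5, 6, 7})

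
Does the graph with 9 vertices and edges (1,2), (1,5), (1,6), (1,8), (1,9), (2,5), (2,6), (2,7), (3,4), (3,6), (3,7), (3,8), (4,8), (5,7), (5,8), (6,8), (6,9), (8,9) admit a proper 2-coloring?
No (odd cycle of length 3: 8 -> 1 -> 5 -> 8)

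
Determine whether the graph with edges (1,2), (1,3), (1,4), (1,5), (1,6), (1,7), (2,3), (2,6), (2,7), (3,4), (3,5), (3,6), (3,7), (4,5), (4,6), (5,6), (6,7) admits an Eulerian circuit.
Yes (the graph is connected and all 7 vertices have even degree)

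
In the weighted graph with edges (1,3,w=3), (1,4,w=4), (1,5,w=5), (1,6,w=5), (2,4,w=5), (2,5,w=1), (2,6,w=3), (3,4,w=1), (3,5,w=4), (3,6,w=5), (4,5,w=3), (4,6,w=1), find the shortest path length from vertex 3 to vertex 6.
2 (path: 3 -> 4 -> 6; weights 1 + 1 = 2)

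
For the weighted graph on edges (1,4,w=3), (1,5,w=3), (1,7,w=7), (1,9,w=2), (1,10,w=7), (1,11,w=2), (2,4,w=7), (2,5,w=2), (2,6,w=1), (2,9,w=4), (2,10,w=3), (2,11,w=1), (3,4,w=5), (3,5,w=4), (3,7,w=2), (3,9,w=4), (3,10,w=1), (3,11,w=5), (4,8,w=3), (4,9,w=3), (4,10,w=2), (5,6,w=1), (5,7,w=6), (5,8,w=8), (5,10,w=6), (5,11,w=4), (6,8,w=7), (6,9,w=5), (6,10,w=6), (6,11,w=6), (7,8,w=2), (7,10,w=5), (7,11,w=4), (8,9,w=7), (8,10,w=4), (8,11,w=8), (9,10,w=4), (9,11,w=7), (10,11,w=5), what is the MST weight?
17 (MST edges: (1,4,w=3), (1,9,w=2), (1,11,w=2), (2,6,w=1), (2,11,w=1), (3,7,w=2), (3,10,w=1), (4,10,w=2), (5,6,w=1), (7,8,w=2); sum of weights 3 + 2 + 2 + 1 + 1 + 2 + 1 + 2 + 1 + 2 = 17)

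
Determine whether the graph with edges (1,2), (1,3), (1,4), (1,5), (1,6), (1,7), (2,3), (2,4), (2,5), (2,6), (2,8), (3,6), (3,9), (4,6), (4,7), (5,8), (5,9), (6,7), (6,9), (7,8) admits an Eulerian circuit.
No (2 vertices have odd degree: {8, 9}; Eulerian circuit requires 0)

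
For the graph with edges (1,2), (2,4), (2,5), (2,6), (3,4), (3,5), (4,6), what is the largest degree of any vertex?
4 (attained at vertex 2)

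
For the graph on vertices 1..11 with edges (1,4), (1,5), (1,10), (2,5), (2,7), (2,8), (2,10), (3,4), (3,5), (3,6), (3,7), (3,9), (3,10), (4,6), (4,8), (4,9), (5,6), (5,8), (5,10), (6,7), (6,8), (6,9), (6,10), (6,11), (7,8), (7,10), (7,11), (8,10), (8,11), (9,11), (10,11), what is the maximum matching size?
5 (matching: (1,5), (3,9), (4,6), (7,10), (8,11); upper bound floor(n/2) = floor(11/2) = 5)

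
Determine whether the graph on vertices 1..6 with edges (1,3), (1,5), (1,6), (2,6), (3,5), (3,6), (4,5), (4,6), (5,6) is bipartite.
No (odd cycle of length 3: 3 -> 1 -> 6 -> 3)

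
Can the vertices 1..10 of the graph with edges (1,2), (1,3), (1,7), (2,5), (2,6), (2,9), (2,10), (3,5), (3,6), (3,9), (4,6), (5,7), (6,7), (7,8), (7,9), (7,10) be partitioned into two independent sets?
Yes. Partition: {1, 5, 6, 8, 9, 10}, {2, 3, 4, 7}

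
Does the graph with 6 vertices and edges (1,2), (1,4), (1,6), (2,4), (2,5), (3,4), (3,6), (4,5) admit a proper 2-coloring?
No (odd cycle of length 3: 4 -> 1 -> 2 -> 4)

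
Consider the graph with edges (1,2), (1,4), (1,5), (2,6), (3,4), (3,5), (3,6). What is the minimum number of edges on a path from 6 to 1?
2 (path: 6 -> 2 -> 1, 2 edges)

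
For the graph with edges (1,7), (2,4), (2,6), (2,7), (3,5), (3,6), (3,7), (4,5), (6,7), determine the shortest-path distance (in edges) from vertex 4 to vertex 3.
2 (path: 4 -> 5 -> 3, 2 edges)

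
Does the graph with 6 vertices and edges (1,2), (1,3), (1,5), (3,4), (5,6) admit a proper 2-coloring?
Yes. Partition: {1, 4, 6}, {2, 3, 5}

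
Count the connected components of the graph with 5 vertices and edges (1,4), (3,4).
3 (components: {1, 3, 4}, {2}, {5})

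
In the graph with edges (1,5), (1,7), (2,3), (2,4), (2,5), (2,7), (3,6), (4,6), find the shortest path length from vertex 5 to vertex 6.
3 (path: 5 -> 2 -> 3 -> 6, 3 edges)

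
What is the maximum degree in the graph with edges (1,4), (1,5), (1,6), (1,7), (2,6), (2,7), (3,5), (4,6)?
4 (attained at vertex 1)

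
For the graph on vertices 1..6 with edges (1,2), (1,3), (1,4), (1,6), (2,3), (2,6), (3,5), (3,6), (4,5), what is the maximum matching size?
3 (matching: (1,3), (2,6), (4,5); upper bound floor(n/2) = floor(6/2) = 3)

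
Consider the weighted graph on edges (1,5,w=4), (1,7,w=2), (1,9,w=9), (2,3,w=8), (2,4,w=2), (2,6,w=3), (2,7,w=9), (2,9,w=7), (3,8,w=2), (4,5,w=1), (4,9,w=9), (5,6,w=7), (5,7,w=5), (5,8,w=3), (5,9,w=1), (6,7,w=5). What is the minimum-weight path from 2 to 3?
8 (path: 2 -> 3; weights 8 = 8)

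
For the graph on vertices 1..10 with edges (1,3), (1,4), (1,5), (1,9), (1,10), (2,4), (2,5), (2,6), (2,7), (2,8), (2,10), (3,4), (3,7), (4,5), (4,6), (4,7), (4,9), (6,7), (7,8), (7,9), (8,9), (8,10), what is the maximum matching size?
5 (matching: (1,3), (2,6), (4,5), (7,9), (8,10); upper bound floor(n/2) = floor(10/2) = 5)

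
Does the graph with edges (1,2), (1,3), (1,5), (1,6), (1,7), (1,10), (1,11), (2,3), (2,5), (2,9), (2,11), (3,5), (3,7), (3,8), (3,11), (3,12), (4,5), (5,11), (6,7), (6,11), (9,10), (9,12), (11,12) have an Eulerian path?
No (10 vertices have odd degree: {1, 2, 3, 4, 5, 6, 7, 8, 9, 12}; Eulerian path requires 0 or 2)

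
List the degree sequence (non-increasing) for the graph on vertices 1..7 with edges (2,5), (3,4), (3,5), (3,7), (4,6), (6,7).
[3, 2, 2, 2, 2, 1, 0] (degrees: deg(1)=0, deg(2)=1, deg(3)=3, deg(4)=2, deg(5)=2, deg(6)=2, deg(7)=2)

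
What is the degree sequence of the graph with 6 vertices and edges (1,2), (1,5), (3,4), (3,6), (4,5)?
[2, 2, 2, 2, 1, 1] (degrees: deg(1)=2, deg(2)=1, deg(3)=2, deg(4)=2, deg(5)=2, deg(6)=1)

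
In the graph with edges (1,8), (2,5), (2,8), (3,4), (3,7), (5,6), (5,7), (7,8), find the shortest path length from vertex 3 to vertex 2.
3 (path: 3 -> 7 -> 8 -> 2, 3 edges)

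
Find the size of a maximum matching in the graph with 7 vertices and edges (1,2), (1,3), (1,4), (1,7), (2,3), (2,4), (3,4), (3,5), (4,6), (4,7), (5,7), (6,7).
3 (matching: (1,3), (4,6), (5,7); upper bound floor(n/2) = floor(7/2) = 3)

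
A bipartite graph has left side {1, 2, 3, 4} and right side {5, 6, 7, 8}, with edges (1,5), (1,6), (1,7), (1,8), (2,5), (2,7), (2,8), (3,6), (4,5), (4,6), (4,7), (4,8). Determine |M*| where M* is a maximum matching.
4 (matching: (1,8), (2,7), (3,6), (4,5); upper bound min(|L|,|R|) = min(4,4) = 4)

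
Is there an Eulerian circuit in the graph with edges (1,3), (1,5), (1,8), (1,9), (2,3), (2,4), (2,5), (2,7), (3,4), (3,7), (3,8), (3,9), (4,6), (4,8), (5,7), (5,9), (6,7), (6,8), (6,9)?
Yes (the graph is connected and all 9 vertices have even degree)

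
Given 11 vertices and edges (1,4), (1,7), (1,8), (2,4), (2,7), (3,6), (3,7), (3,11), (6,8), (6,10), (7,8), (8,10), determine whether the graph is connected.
No, it has 3 components: {1, 2, 3, 4, 6, 7, 8, 10, 11}, {5}, {9}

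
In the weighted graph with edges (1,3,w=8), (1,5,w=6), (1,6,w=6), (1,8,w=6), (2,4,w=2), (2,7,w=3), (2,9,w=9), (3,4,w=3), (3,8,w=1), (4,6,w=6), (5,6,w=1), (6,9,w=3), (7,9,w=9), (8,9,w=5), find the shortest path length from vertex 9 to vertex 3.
6 (path: 9 -> 8 -> 3; weights 5 + 1 = 6)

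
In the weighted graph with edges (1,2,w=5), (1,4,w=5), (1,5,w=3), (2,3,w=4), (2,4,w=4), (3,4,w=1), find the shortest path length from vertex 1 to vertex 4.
5 (path: 1 -> 4; weights 5 = 5)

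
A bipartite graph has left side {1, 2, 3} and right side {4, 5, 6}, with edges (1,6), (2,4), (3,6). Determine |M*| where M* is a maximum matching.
2 (matching: (1,6), (2,4); upper bound min(|L|,|R|) = min(3,3) = 3)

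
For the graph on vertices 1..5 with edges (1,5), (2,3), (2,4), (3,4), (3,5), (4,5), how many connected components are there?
1 (components: {1, 2, 3, 4, 5})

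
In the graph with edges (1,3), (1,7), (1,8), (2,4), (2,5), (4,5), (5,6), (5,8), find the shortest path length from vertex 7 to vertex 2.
4 (path: 7 -> 1 -> 8 -> 5 -> 2, 4 edges)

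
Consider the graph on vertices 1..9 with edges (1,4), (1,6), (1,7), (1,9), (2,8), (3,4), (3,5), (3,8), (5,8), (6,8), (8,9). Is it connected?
Yes (BFS from 1 visits [1, 4, 6, 7, 9, 3, 8, 5, 2] — all 9 vertices reached)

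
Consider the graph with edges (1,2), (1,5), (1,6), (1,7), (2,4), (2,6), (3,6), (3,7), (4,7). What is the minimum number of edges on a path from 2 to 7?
2 (path: 2 -> 1 -> 7, 2 edges)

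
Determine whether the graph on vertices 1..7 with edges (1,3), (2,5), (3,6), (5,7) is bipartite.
Yes. Partition: {1, 2, 4, 6, 7}, {3, 5}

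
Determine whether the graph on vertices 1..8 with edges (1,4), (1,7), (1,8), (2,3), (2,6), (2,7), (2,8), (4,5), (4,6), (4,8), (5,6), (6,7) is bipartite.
No (odd cycle of length 3: 4 -> 1 -> 8 -> 4)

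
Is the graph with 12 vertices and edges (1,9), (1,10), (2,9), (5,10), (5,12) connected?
No, it has 7 components: {1, 2, 5, 9, 10, 12}, {3}, {4}, {6}, {7}, {8}, {11}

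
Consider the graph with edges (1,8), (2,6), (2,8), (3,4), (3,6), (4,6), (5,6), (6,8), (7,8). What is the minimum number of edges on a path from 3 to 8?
2 (path: 3 -> 6 -> 8, 2 edges)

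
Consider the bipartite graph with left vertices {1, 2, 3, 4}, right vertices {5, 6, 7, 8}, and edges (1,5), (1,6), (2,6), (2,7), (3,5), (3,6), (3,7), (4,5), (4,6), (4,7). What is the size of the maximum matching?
3 (matching: (1,6), (2,7), (3,5); upper bound min(|L|,|R|) = min(4,4) = 4)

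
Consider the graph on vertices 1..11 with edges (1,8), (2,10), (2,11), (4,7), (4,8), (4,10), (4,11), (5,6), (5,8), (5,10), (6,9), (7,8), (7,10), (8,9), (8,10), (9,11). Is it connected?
No, it has 2 components: {1, 2, 4, 5, 6, 7, 8, 9, 10, 11}, {3}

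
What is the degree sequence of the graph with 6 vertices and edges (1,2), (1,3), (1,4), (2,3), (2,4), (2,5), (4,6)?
[4, 3, 3, 2, 1, 1] (degrees: deg(1)=3, deg(2)=4, deg(3)=2, deg(4)=3, deg(5)=1, deg(6)=1)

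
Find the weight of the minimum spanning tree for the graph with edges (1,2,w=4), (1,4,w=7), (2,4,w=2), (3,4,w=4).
10 (MST edges: (1,2,w=4), (2,4,w=2), (3,4,w=4); sum of weights 4 + 2 + 4 = 10)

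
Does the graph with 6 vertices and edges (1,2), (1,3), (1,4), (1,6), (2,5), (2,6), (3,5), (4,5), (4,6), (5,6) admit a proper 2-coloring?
No (odd cycle of length 3: 6 -> 1 -> 2 -> 6)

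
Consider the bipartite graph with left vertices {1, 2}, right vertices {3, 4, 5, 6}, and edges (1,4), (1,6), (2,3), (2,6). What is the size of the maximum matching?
2 (matching: (1,4), (2,6); upper bound min(|L|,|R|) = min(2,4) = 2)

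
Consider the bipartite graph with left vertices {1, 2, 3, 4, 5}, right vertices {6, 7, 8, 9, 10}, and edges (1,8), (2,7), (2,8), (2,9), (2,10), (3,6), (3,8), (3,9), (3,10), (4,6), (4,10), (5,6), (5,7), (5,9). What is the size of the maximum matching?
5 (matching: (1,8), (2,10), (3,9), (4,6), (5,7); upper bound min(|L|,|R|) = min(5,5) = 5)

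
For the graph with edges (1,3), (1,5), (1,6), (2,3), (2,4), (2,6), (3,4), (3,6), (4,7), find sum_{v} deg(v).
18 (handshake: sum of degrees = 2|E| = 2 x 9 = 18)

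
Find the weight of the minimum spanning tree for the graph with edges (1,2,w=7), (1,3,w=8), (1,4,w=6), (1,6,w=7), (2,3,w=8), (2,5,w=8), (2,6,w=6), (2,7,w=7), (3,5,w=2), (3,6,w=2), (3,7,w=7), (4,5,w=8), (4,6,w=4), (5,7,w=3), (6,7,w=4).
23 (MST edges: (1,4,w=6), (2,6,w=6), (3,5,w=2), (3,6,w=2), (4,6,w=4), (5,7,w=3); sum of weights 6 + 6 + 2 + 2 + 4 + 3 = 23)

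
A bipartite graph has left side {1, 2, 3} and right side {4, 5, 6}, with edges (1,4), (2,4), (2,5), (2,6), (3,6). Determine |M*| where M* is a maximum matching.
3 (matching: (1,4), (2,5), (3,6); upper bound min(|L|,|R|) = min(3,3) = 3)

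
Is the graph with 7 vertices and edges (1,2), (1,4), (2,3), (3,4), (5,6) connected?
No, it has 3 components: {1, 2, 3, 4}, {5, 6}, {7}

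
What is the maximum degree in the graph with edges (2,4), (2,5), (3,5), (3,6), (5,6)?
3 (attained at vertex 5)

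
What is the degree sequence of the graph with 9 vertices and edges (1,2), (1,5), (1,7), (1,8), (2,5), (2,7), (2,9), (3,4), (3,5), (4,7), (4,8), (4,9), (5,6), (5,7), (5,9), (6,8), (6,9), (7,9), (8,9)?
[6, 6, 5, 4, 4, 4, 4, 3, 2] (degrees: deg(1)=4, deg(2)=4, deg(3)=2, deg(4)=4, deg(5)=6, deg(6)=3, deg(7)=5, deg(8)=4, deg(9)=6)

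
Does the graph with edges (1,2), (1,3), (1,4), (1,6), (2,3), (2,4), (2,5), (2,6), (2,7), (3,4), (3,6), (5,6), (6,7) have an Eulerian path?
Yes (the graph is connected and exactly 2 vertices have odd degree: {4, 6}; any Eulerian path must start and end at those)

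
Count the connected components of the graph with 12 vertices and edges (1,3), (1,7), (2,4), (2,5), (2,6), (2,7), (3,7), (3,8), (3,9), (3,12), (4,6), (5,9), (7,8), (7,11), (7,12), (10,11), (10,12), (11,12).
1 (components: {1, 2, 3, 4, 5, 6, 7, 8, 9, 10, 11, 12})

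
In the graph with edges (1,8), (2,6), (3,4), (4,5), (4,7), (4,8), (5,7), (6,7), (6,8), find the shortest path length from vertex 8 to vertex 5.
2 (path: 8 -> 4 -> 5, 2 edges)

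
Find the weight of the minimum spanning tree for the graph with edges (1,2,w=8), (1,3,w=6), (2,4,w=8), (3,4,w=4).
18 (MST edges: (1,2,w=8), (1,3,w=6), (3,4,w=4); sum of weights 8 + 6 + 4 = 18)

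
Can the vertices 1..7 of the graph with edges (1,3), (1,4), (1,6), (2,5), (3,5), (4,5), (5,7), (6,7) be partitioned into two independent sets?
No (odd cycle of length 5: 5 -> 3 -> 1 -> 6 -> 7 -> 5)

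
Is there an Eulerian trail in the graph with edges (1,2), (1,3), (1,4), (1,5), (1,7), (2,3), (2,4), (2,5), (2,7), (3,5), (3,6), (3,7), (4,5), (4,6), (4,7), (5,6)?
No (6 vertices have odd degree: {1, 2, 3, 4, 5, 6}; Eulerian path requires 0 or 2)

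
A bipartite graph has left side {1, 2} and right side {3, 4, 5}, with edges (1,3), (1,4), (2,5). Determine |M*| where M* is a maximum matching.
2 (matching: (1,4), (2,5); upper bound min(|L|,|R|) = min(2,3) = 2)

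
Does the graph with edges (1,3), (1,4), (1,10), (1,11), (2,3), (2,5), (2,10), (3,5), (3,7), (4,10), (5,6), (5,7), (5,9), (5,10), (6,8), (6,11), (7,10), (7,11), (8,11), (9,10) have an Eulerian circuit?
No (2 vertices have odd degree: {2, 6}; Eulerian circuit requires 0)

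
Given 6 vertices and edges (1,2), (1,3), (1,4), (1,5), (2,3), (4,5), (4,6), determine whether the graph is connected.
Yes (BFS from 1 visits [1, 2, 3, 4, 5, 6] — all 6 vertices reached)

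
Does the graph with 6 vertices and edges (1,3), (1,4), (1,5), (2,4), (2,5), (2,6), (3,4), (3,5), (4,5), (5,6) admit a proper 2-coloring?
No (odd cycle of length 3: 5 -> 1 -> 3 -> 5)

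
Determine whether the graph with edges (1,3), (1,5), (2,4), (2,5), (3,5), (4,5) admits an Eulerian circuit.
Yes (the graph is connected and all 5 vertices have even degree)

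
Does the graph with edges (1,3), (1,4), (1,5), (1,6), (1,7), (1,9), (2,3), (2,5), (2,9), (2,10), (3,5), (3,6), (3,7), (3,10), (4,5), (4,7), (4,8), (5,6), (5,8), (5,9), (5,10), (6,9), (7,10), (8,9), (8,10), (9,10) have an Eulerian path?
Yes — and in fact it has an Eulerian circuit (the graph is connected and all 10 vertices have even degree)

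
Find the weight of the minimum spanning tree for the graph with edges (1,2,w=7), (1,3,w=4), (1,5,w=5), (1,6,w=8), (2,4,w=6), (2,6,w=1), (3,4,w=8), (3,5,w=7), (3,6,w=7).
23 (MST edges: (1,2,w=7), (1,3,w=4), (1,5,w=5), (2,4,w=6), (2,6,w=1); sum of weights 7 + 4 + 5 + 6 + 1 = 23)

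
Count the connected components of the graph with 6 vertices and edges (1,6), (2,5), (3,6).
3 (components: {1, 3, 6}, {2, 5}, {4})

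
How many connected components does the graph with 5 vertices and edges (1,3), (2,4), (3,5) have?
2 (components: {1, 3, 5}, {2, 4})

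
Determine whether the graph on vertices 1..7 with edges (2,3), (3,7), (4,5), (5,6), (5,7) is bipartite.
Yes. Partition: {1, 2, 4, 6, 7}, {3, 5}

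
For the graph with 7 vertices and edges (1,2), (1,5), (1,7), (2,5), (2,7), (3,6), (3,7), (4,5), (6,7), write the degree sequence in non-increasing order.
[4, 3, 3, 3, 2, 2, 1] (degrees: deg(1)=3, deg(2)=3, deg(3)=2, deg(4)=1, deg(5)=3, deg(6)=2, deg(7)=4)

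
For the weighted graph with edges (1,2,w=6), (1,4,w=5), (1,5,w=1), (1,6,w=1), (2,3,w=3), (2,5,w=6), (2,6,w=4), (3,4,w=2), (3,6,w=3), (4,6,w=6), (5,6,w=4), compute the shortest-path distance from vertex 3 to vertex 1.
4 (path: 3 -> 6 -> 1; weights 3 + 1 = 4)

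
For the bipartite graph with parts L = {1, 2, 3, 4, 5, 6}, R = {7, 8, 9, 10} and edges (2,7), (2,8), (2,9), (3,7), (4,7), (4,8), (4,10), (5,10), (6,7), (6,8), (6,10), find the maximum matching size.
4 (matching: (2,9), (3,7), (4,10), (6,8); upper bound min(|L|,|R|) = min(6,4) = 4)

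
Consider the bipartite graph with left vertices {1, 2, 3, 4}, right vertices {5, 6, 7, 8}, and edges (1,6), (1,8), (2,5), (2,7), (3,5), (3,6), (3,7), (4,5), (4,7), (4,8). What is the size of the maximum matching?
4 (matching: (1,8), (2,7), (3,6), (4,5); upper bound min(|L|,|R|) = min(4,4) = 4)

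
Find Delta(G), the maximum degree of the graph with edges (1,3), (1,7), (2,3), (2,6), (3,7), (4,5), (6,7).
3 (attained at vertices 3, 7)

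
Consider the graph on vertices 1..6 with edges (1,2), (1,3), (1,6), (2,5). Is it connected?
No, it has 2 components: {1, 2, 3, 5, 6}, {4}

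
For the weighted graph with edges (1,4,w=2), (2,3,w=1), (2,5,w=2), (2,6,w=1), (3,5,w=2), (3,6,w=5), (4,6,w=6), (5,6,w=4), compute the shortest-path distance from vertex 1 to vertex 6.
8 (path: 1 -> 4 -> 6; weights 2 + 6 = 8)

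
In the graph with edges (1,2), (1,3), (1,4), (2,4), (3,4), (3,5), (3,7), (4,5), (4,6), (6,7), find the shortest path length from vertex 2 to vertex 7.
3 (path: 2 -> 4 -> 6 -> 7, 3 edges)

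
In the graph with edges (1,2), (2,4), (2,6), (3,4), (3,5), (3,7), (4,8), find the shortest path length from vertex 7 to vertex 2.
3 (path: 7 -> 3 -> 4 -> 2, 3 edges)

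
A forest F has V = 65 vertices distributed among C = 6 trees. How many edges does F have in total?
59 (Each of the 6 component trees on V_i vertices has V_i - 1 edges; summing gives V - C = 65 - 6 = 59)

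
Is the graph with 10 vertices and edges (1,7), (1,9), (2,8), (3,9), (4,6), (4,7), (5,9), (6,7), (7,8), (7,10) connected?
Yes (BFS from 1 visits [1, 7, 9, 4, 6, 8, 10, 3, 5, 2] — all 10 vertices reached)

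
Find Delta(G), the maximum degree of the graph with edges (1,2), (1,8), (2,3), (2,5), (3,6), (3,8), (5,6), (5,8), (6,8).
4 (attained at vertex 8)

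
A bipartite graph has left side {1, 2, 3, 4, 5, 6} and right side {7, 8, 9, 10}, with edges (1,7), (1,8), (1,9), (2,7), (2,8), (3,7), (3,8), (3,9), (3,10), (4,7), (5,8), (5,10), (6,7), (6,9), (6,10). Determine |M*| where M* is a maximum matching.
4 (matching: (1,9), (2,8), (3,10), (4,7); upper bound min(|L|,|R|) = min(6,4) = 4)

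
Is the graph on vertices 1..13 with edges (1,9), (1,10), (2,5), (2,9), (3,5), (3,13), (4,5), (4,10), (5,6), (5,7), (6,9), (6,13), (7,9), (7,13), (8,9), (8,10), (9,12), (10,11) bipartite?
Yes. Partition: {1, 2, 3, 4, 6, 7, 8, 11, 12}, {5, 9, 10, 13}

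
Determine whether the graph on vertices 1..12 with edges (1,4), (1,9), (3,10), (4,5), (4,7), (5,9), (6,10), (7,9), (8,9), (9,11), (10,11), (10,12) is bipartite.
Yes. Partition: {1, 2, 3, 5, 6, 7, 8, 11, 12}, {4, 9, 10}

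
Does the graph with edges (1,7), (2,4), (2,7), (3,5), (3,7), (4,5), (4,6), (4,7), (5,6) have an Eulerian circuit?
No (2 vertices have odd degree: {1, 5}; Eulerian circuit requires 0)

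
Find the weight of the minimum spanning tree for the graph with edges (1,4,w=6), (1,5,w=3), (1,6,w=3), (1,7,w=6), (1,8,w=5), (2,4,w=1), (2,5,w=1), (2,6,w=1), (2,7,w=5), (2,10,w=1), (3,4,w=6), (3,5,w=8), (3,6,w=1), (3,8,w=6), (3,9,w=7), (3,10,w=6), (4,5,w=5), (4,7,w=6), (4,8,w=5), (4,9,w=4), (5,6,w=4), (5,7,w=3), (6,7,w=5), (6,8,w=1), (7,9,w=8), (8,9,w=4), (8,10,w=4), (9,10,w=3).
15 (MST edges: (1,5,w=3), (2,4,w=1), (2,5,w=1), (2,6,w=1), (2,10,w=1), (3,6,w=1), (5,7,w=3), (6,8,w=1), (9,10,w=3); sum of weights 3 + 1 + 1 + 1 + 1 + 1 + 3 + 1 + 3 = 15)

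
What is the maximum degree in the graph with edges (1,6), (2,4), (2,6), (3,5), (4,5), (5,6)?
3 (attained at vertices 5, 6)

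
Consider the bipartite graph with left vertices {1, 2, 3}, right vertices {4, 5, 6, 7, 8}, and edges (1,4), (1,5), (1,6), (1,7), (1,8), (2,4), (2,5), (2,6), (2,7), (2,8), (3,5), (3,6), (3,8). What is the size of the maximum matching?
3 (matching: (1,8), (2,7), (3,6); upper bound min(|L|,|R|) = min(3,5) = 3)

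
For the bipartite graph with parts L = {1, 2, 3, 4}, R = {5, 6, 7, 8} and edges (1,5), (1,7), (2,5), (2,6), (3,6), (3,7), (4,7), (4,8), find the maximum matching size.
4 (matching: (1,7), (2,5), (3,6), (4,8); upper bound min(|L|,|R|) = min(4,4) = 4)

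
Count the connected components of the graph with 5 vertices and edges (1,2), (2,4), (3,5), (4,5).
1 (components: {1, 2, 3, 4, 5})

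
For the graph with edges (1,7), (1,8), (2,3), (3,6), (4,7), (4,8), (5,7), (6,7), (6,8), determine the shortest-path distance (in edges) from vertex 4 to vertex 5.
2 (path: 4 -> 7 -> 5, 2 edges)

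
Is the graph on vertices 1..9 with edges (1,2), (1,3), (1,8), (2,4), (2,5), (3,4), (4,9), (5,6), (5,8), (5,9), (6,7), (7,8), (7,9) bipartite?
Yes. Partition: {1, 4, 5, 7}, {2, 3, 6, 8, 9}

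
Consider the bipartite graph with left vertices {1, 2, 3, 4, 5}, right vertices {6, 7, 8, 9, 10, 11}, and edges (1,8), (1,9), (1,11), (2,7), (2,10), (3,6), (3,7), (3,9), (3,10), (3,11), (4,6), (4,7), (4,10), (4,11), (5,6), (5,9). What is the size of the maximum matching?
5 (matching: (1,8), (2,10), (3,7), (4,11), (5,9); upper bound min(|L|,|R|) = min(5,6) = 5)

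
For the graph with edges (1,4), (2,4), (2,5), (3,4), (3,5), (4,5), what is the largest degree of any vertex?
4 (attained at vertex 4)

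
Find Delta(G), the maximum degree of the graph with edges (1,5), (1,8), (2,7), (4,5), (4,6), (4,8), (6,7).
3 (attained at vertex 4)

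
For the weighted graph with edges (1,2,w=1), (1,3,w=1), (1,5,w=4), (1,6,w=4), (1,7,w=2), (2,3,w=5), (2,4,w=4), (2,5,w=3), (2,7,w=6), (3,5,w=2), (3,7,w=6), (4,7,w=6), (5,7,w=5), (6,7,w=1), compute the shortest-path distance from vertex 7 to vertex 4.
6 (path: 7 -> 4; weights 6 = 6)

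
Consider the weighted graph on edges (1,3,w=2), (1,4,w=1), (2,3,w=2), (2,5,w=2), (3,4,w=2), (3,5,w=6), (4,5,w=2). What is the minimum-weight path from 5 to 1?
3 (path: 5 -> 4 -> 1; weights 2 + 1 = 3)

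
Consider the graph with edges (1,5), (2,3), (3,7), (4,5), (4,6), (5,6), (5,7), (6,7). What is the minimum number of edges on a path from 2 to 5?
3 (path: 2 -> 3 -> 7 -> 5, 3 edges)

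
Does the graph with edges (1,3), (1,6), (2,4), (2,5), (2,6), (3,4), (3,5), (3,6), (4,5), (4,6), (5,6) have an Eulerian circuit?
No (2 vertices have odd degree: {2, 6}; Eulerian circuit requires 0)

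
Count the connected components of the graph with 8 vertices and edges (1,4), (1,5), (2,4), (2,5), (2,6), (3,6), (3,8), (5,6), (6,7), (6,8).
1 (components: {1, 2, 3, 4, 5, 6, 7, 8})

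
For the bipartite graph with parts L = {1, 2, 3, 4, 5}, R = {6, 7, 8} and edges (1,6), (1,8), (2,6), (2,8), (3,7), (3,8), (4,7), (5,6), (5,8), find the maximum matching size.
3 (matching: (1,8), (2,6), (3,7); upper bound min(|L|,|R|) = min(5,3) = 3)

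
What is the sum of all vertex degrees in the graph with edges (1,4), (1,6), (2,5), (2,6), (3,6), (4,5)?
12 (handshake: sum of degrees = 2|E| = 2 x 6 = 12)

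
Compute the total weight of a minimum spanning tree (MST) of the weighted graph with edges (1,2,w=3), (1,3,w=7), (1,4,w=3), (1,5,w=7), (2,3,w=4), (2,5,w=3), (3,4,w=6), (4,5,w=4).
13 (MST edges: (1,2,w=3), (1,4,w=3), (2,3,w=4), (2,5,w=3); sum of weights 3 + 3 + 4 + 3 = 13)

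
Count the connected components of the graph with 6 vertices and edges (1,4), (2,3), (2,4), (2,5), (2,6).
1 (components: {1, 2, 3, 4, 5, 6})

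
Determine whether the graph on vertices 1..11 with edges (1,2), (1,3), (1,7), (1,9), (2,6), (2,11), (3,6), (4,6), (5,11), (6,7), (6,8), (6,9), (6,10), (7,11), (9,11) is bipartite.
Yes. Partition: {1, 6, 11}, {2, 3, 4, 5, 7, 8, 9, 10}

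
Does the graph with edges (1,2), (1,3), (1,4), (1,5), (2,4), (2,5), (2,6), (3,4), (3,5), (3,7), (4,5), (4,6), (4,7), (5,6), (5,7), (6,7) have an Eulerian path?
Yes — and in fact it has an Eulerian circuit (the graph is connected and all 7 vertices have even degree)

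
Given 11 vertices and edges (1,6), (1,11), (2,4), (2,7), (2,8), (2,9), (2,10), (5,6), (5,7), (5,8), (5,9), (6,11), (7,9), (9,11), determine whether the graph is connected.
No, it has 2 components: {1, 2, 4, 5, 6, 7, 8, 9, 10, 11}, {3}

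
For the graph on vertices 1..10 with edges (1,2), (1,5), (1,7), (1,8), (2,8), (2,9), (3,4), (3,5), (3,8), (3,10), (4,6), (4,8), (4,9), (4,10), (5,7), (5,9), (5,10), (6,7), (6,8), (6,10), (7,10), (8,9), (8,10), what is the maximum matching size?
5 (matching: (1,2), (3,4), (5,7), (6,10), (8,9); upper bound floor(n/2) = floor(10/2) = 5)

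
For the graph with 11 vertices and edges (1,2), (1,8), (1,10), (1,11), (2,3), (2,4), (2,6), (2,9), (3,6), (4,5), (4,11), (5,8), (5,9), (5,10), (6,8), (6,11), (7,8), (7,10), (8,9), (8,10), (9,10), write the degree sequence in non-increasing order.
[6, 5, 5, 4, 4, 4, 4, 3, 3, 2, 2] (degrees: deg(1)=4, deg(2)=5, deg(3)=2, deg(4)=3, deg(5)=4, deg(6)=4, deg(7)=2, deg(8)=6, deg(9)=4, deg(10)=5, deg(11)=3)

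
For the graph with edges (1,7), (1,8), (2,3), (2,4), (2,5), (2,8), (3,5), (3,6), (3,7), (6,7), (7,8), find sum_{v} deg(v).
22 (handshake: sum of degrees = 2|E| = 2 x 11 = 22)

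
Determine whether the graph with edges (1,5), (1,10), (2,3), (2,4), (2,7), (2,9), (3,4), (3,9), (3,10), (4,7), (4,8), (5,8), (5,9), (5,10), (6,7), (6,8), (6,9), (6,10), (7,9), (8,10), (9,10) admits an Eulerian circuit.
Yes (the graph is connected and all 10 vertices have even degree)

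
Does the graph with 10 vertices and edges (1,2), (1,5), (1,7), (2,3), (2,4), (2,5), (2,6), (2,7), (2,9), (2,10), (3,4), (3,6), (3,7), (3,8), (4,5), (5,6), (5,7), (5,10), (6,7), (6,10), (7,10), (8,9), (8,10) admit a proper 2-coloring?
No (odd cycle of length 3: 2 -> 1 -> 7 -> 2)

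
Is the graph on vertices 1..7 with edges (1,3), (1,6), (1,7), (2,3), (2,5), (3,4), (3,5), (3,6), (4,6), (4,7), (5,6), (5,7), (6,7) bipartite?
No (odd cycle of length 3: 7 -> 1 -> 6 -> 7)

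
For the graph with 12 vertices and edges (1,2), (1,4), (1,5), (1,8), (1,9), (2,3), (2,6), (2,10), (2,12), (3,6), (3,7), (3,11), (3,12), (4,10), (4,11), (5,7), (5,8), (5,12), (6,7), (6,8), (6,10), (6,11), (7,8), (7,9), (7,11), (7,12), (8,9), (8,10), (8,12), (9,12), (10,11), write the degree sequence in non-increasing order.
[7, 7, 6, 6, 5, 5, 5, 5, 5, 4, 4, 3] (degrees: deg(1)=5, deg(2)=5, deg(3)=5, deg(4)=3, deg(5)=4, deg(6)=6, deg(7)=7, deg(8)=7, deg(9)=4, deg(10)=5, deg(11)=5, deg(12)=6)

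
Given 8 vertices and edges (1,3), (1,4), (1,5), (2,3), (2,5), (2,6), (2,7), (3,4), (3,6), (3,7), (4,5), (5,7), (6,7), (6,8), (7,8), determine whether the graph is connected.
Yes (BFS from 1 visits [1, 3, 4, 5, 2, 6, 7, 8] — all 8 vertices reached)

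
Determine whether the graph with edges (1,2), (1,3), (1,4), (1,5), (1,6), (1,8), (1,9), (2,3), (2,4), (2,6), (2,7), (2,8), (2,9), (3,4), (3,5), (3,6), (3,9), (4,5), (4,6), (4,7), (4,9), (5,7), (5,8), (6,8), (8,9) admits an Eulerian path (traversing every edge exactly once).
No (8 vertices have odd degree: {1, 2, 4, 5, 6, 7, 8, 9}; Eulerian path requires 0 or 2)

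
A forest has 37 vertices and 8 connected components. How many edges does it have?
29 (Each of the 8 component trees on V_i vertices has V_i - 1 edges; summing gives V - C = 37 - 8 = 29)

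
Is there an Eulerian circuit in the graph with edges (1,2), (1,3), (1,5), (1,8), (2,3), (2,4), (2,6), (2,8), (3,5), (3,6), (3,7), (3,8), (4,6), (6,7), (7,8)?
No (2 vertices have odd degree: {2, 7}; Eulerian circuit requires 0)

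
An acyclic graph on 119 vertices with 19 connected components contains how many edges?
100 (Each of the 19 component trees on V_i vertices has V_i - 1 edges; summing gives V - C = 119 - 19 = 100)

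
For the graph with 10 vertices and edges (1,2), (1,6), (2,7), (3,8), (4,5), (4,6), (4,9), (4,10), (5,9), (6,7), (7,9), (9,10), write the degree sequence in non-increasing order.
[4, 4, 3, 3, 2, 2, 2, 2, 1, 1] (degrees: deg(1)=2, deg(2)=2, deg(3)=1, deg(4)=4, deg(5)=2, deg(6)=3, deg(7)=3, deg(8)=1, deg(9)=4, deg(10)=2)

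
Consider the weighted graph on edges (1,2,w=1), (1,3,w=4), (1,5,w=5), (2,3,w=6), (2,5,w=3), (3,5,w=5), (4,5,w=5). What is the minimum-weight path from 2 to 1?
1 (path: 2 -> 1; weights 1 = 1)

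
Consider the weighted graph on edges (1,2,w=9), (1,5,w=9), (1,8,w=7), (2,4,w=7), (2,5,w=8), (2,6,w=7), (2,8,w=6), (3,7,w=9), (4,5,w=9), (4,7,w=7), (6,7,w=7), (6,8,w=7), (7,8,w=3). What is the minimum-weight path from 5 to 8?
14 (path: 5 -> 2 -> 8; weights 8 + 6 = 14)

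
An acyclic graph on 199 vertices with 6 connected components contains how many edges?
193 (Each of the 6 component trees on V_i vertices has V_i - 1 edges; summing gives V - C = 199 - 6 = 193)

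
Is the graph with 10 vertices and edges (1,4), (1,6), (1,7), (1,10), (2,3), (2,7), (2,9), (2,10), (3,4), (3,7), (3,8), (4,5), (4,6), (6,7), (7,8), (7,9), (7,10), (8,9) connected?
Yes (BFS from 1 visits [1, 4, 6, 7, 10, 3, 5, 2, 8, 9] — all 10 vertices reached)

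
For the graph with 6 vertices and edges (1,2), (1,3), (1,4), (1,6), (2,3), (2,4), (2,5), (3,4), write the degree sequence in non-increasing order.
[4, 4, 3, 3, 1, 1] (degrees: deg(1)=4, deg(2)=4, deg(3)=3, deg(4)=3, deg(5)=1, deg(6)=1)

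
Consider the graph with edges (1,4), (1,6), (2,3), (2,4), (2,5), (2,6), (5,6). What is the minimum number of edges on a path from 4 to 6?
2 (path: 4 -> 2 -> 6, 2 edges)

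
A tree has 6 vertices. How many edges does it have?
5 (A tree on V vertices has V - 1 edges, so 6 - 1 = 5)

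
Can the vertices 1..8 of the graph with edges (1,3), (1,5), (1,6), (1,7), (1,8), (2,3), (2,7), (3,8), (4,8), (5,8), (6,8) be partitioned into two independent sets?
No (odd cycle of length 3: 6 -> 1 -> 8 -> 6)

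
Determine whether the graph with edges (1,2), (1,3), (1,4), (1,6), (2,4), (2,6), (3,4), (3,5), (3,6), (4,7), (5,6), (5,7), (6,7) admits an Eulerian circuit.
No (4 vertices have odd degree: {2, 5, 6, 7}; Eulerian circuit requires 0)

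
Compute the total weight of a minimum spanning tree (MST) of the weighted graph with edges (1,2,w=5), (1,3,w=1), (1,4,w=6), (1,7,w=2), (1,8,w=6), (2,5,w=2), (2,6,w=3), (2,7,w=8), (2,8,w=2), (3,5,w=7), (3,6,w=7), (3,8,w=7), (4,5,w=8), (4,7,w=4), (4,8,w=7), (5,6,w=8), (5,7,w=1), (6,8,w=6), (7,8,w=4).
15 (MST edges: (1,3,w=1), (1,7,w=2), (2,5,w=2), (2,6,w=3), (2,8,w=2), (4,7,w=4), (5,7,w=1); sum of weights 1 + 2 + 2 + 3 + 2 + 4 + 1 = 15)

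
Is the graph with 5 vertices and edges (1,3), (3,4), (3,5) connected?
No, it has 2 components: {1, 3, 4, 5}, {2}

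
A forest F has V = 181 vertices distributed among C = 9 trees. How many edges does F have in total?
172 (Each of the 9 component trees on V_i vertices has V_i - 1 edges; summing gives V - C = 181 - 9 = 172)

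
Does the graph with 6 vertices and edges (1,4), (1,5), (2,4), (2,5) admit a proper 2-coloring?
Yes. Partition: {1, 2, 3, 6}, {4, 5}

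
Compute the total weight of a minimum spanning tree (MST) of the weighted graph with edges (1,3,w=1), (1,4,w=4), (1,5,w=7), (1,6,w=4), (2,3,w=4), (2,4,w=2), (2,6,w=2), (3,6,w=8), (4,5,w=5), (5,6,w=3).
12 (MST edges: (1,3,w=1), (1,6,w=4), (2,4,w=2), (2,6,w=2), (5,6,w=3); sum of weights 1 + 4 + 2 + 2 + 3 = 12)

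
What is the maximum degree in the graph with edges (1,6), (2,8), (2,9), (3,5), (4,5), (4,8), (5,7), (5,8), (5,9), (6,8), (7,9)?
5 (attained at vertex 5)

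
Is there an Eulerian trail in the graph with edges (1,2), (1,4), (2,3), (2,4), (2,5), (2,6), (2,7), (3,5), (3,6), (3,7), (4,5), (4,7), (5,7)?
Yes — and in fact it has an Eulerian circuit (the graph is connected and all 7 vertices have even degree)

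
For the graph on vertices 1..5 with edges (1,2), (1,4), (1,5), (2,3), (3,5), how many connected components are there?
1 (components: {1, 2, 3, 4, 5})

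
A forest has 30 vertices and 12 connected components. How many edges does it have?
18 (Each of the 12 component trees on V_i vertices has V_i - 1 edges; summing gives V - C = 30 - 12 = 18)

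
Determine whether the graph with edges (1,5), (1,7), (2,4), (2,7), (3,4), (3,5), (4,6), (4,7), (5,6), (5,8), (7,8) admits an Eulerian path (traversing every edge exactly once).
Yes — and in fact it has an Eulerian circuit (the graph is connected and all 8 vertices have even degree)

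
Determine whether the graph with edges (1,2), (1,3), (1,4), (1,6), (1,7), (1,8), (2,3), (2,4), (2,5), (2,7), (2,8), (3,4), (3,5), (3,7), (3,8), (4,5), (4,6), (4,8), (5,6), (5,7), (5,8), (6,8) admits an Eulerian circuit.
Yes (the graph is connected and all 8 vertices have even degree)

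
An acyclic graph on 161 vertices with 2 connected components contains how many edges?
159 (Each of the 2 component trees on V_i vertices has V_i - 1 edges; summing gives V - C = 161 - 2 = 159)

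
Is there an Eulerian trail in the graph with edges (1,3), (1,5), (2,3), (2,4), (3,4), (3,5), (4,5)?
Yes (the graph is connected and exactly 2 vertices have odd degree: {4, 5}; any Eulerian path must start and end at those)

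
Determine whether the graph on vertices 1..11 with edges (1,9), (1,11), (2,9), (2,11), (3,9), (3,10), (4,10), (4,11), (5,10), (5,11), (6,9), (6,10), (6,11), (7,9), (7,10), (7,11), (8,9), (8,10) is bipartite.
Yes. Partition: {1, 2, 3, 4, 5, 6, 7, 8}, {9, 10, 11}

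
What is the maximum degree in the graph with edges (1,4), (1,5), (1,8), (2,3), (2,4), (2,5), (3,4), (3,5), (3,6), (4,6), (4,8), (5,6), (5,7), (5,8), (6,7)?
6 (attained at vertex 5)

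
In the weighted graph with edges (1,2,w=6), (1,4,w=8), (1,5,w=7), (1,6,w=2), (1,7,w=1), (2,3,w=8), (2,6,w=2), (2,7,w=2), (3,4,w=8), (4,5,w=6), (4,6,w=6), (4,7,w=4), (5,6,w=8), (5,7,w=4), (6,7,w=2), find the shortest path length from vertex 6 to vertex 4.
6 (path: 6 -> 4; weights 6 = 6)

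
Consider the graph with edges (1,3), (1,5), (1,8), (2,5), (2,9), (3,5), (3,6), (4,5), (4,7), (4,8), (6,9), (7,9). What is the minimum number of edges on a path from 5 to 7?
2 (path: 5 -> 4 -> 7, 2 edges)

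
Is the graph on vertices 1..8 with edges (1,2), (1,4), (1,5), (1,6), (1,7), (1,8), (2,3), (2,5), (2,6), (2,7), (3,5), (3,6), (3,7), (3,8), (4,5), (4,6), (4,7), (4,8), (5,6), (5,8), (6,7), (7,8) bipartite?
No (odd cycle of length 3: 8 -> 1 -> 4 -> 8)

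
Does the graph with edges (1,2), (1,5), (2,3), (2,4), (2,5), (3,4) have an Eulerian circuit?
Yes (the graph is connected and all 5 vertices have even degree)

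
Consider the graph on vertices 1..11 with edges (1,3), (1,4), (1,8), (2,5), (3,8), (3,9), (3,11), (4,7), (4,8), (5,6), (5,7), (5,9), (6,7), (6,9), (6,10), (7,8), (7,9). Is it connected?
Yes (BFS from 1 visits [1, 3, 4, 8, 9, 11, 7, 5, 6, 2, 10] — all 11 vertices reached)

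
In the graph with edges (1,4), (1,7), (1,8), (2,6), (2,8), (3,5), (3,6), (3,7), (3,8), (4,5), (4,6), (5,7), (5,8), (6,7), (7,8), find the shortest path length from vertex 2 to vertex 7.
2 (path: 2 -> 6 -> 7, 2 edges)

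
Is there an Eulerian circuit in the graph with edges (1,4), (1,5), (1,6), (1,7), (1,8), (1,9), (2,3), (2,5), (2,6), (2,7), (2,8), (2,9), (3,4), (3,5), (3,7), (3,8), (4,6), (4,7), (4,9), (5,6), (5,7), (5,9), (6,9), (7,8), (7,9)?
No (4 vertices have odd degree: {3, 4, 6, 7}; Eulerian circuit requires 0)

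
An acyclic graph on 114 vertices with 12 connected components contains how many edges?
102 (Each of the 12 component trees on V_i vertices has V_i - 1 edges; summing gives V - C = 114 - 12 = 102)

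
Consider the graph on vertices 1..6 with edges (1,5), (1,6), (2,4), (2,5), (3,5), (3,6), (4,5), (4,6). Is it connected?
Yes (BFS from 1 visits [1, 5, 6, 2, 3, 4] — all 6 vertices reached)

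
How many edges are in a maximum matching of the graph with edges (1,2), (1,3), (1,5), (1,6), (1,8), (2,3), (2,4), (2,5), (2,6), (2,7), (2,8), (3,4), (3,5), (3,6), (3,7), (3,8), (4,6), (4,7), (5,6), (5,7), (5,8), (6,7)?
4 (matching: (1,6), (2,7), (3,4), (5,8); upper bound floor(n/2) = floor(8/2) = 4)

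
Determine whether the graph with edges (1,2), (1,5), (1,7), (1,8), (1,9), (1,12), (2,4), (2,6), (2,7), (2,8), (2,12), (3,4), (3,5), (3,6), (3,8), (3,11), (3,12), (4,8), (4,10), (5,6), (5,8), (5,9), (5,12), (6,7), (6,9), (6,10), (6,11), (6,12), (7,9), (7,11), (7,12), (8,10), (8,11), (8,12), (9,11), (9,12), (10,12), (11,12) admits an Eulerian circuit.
Yes (the graph is connected and all 12 vertices have even degree)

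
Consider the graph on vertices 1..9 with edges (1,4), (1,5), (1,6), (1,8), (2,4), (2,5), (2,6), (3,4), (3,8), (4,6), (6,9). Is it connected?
No, it has 2 components: {1, 2, 3, 4, 5, 6, 8, 9}, {7}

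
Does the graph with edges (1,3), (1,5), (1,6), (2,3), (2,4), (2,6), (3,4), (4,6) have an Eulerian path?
No (6 vertices have odd degree: {1, 2, 3, 4, 5, 6}; Eulerian path requires 0 or 2)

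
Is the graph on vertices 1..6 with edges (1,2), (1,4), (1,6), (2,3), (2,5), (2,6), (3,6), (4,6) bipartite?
No (odd cycle of length 3: 6 -> 1 -> 2 -> 6)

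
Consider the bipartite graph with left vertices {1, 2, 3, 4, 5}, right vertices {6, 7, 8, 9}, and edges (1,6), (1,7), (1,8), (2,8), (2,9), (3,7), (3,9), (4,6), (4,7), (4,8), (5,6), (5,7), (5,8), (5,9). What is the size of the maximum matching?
4 (matching: (1,8), (2,9), (3,7), (4,6); upper bound min(|L|,|R|) = min(5,4) = 4)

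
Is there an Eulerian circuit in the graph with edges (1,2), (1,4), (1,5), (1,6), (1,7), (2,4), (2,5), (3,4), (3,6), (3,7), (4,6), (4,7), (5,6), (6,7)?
No (6 vertices have odd degree: {1, 2, 3, 4, 5, 6}; Eulerian circuit requires 0)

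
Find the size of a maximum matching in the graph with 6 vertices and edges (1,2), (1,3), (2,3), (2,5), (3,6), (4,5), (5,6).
3 (matching: (1,2), (3,6), (4,5); upper bound floor(n/2) = floor(6/2) = 3)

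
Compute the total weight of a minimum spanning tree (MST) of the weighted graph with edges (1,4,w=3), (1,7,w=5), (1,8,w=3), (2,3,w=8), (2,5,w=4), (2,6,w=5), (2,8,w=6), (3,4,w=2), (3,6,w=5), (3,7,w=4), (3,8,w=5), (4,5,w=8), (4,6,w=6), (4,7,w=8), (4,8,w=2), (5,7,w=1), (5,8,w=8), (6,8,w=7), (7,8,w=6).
21 (MST edges: (1,4,w=3), (2,5,w=4), (2,6,w=5), (3,4,w=2), (3,7,w=4), (4,8,w=2), (5,7,w=1); sum of weights 3 + 4 + 5 + 2 + 4 + 2 + 1 = 21)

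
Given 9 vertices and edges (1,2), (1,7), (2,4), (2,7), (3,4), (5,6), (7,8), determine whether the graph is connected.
No, it has 3 components: {1, 2, 3, 4, 7, 8}, {5, 6}, {9}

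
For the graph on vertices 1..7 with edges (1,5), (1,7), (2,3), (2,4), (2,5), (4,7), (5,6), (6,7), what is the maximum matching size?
3 (matching: (1,7), (2,4), (5,6); upper bound floor(n/2) = floor(7/2) = 3)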